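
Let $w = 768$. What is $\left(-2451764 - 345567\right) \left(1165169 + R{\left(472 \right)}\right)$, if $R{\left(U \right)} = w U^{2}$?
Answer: $-481877416103011$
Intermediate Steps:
$R{\left(U \right)} = 768 U^{2}$
$\left(-2451764 - 345567\right) \left(1165169 + R{\left(472 \right)}\right) = \left(-2451764 - 345567\right) \left(1165169 + 768 \cdot 472^{2}\right) = - 2797331 \left(1165169 + 768 \cdot 222784\right) = - 2797331 \left(1165169 + 171098112\right) = \left(-2797331\right) 172263281 = -481877416103011$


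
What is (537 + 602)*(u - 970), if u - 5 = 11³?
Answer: 416874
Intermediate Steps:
u = 1336 (u = 5 + 11³ = 5 + 1331 = 1336)
(537 + 602)*(u - 970) = (537 + 602)*(1336 - 970) = 1139*366 = 416874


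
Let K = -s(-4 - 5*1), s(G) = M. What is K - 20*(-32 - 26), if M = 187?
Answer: 973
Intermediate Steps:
s(G) = 187
K = -187 (K = -1*187 = -187)
K - 20*(-32 - 26) = -187 - 20*(-32 - 26) = -187 - 20*(-58) = -187 - 1*(-1160) = -187 + 1160 = 973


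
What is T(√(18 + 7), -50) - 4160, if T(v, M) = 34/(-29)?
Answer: -120674/29 ≈ -4161.2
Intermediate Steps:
T(v, M) = -34/29 (T(v, M) = 34*(-1/29) = -34/29)
T(√(18 + 7), -50) - 4160 = -34/29 - 4160 = -120674/29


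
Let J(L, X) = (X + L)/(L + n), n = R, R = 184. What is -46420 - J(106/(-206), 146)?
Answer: -877306565/18899 ≈ -46421.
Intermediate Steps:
n = 184
J(L, X) = (L + X)/(184 + L) (J(L, X) = (X + L)/(L + 184) = (L + X)/(184 + L))
-46420 - J(106/(-206), 146) = -46420 - (106/(-206) + 146)/(184 + 106/(-206)) = -46420 - (106*(-1/206) + 146)/(184 + 106*(-1/206)) = -46420 - (-53/103 + 146)/(184 - 53/103) = -46420 - 14985/(18899/103*103) = -46420 - 103*14985/(18899*103) = -46420 - 1*14985/18899 = -46420 - 14985/18899 = -877306565/18899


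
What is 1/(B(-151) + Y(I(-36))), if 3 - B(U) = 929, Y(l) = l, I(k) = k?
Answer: -1/962 ≈ -0.0010395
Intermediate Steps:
B(U) = -926 (B(U) = 3 - 1*929 = 3 - 929 = -926)
1/(B(-151) + Y(I(-36))) = 1/(-926 - 36) = 1/(-962) = -1/962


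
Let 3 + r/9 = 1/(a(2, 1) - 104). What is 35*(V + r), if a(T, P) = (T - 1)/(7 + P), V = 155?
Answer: 1240120/277 ≈ 4477.0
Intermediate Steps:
a(T, P) = (-1 + T)/(7 + P)
r = -7503/277 (r = -27 + 9/((-1 + 2)/(7 + 1) - 104) = -27 + 9/(1/8 - 104) = -27 + 9/(-831/8) = -27 + 9*(-8/831) = -27 - 24/277 = -7503/277 ≈ -27.087)
35*(V + r) = 35*(155 - 7503/277) = 35*(35432/277) = 1240120/277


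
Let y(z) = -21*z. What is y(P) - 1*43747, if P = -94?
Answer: -41773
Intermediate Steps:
y(P) - 1*43747 = -21*(-94) - 1*43747 = 1974 - 43747 = -41773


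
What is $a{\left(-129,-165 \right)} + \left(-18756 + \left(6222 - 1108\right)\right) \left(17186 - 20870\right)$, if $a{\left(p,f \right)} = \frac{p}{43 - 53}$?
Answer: $\frac{502571409}{10} \approx 5.0257 \cdot 10^{7}$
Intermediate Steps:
$a{\left(p,f \right)} = - \frac{p}{10}$ ($a{\left(p,f \right)} = \frac{p}{-10} = p \left(- \frac{1}{10}\right) = - \frac{p}{10}$)
$a{\left(-129,-165 \right)} + \left(-18756 + \left(6222 - 1108\right)\right) \left(17186 - 20870\right) = \left(- \frac{1}{10}\right) \left(-129\right) + \left(-18756 + \left(6222 - 1108\right)\right) \left(17186 - 20870\right) = \frac{129}{10} + \left(-18756 + 5114\right) \left(-3684\right) = \frac{129}{10} - -50257128 = \frac{129}{10} + 50257128 = \frac{502571409}{10}$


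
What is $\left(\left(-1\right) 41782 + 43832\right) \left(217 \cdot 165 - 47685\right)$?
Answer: $-24354000$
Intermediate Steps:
$\left(\left(-1\right) 41782 + 43832\right) \left(217 \cdot 165 - 47685\right) = \left(-41782 + 43832\right) \left(35805 - 47685\right) = 2050 \left(-11880\right) = -24354000$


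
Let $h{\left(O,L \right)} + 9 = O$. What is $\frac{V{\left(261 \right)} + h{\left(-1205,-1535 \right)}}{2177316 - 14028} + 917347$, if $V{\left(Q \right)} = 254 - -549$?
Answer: $\frac{661495252175}{721096} \approx 9.1735 \cdot 10^{5}$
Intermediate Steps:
$h{\left(O,L \right)} = -9 + O$
$V{\left(Q \right)} = 803$ ($V{\left(Q \right)} = 254 + 549 = 803$)
$\frac{V{\left(261 \right)} + h{\left(-1205,-1535 \right)}}{2177316 - 14028} + 917347 = \frac{803 - 1214}{2177316 - 14028} + 917347 = \frac{803 - 1214}{2163288} + 917347 = \left(-411\right) \frac{1}{2163288} + 917347 = - \frac{137}{721096} + 917347 = \frac{661495252175}{721096}$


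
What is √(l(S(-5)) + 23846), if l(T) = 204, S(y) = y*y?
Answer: 5*√962 ≈ 155.08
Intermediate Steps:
S(y) = y²
√(l(S(-5)) + 23846) = √(204 + 23846) = √24050 = 5*√962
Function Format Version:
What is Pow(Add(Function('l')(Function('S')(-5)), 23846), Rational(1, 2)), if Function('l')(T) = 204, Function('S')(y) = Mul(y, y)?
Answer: Mul(5, Pow(962, Rational(1, 2))) ≈ 155.08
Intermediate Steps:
Function('S')(y) = Pow(y, 2)
Pow(Add(Function('l')(Function('S')(-5)), 23846), Rational(1, 2)) = Pow(Add(204, 23846), Rational(1, 2)) = Pow(24050, Rational(1, 2)) = Mul(5, Pow(962, Rational(1, 2)))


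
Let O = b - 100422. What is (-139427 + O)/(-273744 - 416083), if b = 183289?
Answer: 56560/689827 ≈ 0.081992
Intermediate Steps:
O = 82867 (O = 183289 - 100422 = 82867)
(-139427 + O)/(-273744 - 416083) = (-139427 + 82867)/(-273744 - 416083) = -56560/(-689827) = -56560*(-1/689827) = 56560/689827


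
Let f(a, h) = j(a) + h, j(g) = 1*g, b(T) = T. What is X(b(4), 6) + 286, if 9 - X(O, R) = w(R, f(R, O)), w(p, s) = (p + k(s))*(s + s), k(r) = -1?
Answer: 195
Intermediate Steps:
j(g) = g
f(a, h) = a + h
w(p, s) = 2*s*(-1 + p) (w(p, s) = (p - 1)*(s + s) = (-1 + p)*(2*s) = 2*s*(-1 + p))
X(O, R) = 9 - 2*(-1 + R)*(O + R) (X(O, R) = 9 - 2*(R + O)*(-1 + R) = 9 - 2*(O + R)*(-1 + R) = 9 - 2*(-1 + R)*(O + R))
X(b(4), 6) + 286 = (9 - 2*(-1 + 6)*(4 + 6)) + 286 = (9 - 2*5*10) + 286 = (9 - 100) + 286 = -91 + 286 = 195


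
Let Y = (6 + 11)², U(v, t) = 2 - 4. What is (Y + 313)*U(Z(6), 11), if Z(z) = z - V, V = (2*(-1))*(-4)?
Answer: -1204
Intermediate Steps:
V = 8 (V = -2*(-4) = 8)
Z(z) = -8 + z (Z(z) = z - 1*8 = z - 8 = -8 + z)
U(v, t) = -2
Y = 289 (Y = 17² = 289)
(Y + 313)*U(Z(6), 11) = (289 + 313)*(-2) = 602*(-2) = -1204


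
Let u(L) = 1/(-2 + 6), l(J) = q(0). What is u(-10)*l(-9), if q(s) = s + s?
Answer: 0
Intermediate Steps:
q(s) = 2*s
l(J) = 0 (l(J) = 2*0 = 0)
u(L) = ¼ (u(L) = 1/4 = ¼)
u(-10)*l(-9) = (¼)*0 = 0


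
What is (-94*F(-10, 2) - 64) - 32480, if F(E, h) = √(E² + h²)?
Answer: -32544 - 188*√26 ≈ -33503.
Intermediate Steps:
(-94*F(-10, 2) - 64) - 32480 = (-94*√((-10)² + 2²) - 64) - 32480 = (-94*√(100 + 4) - 64) - 32480 = (-188*√26 - 64) - 32480 = (-64 - 188*√26) - 32480 = -32544 - 188*√26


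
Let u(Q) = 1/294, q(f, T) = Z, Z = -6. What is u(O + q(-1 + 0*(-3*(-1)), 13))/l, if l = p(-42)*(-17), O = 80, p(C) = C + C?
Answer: 1/419832 ≈ 2.3819e-6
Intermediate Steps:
p(C) = 2*C
q(f, T) = -6
u(Q) = 1/294
l = 1428 (l = (2*(-42))*(-17) = -84*(-17) = 1428)
u(O + q(-1 + 0*(-3*(-1)), 13))/l = (1/294)/1428 = (1/294)*(1/1428) = 1/419832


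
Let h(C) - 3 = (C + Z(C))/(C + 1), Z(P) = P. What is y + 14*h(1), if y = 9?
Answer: 65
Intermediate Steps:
h(C) = 3 + 2*C/(1 + C) (h(C) = 3 + (C + C)/(C + 1) = 3 + (2*C)/(1 + C) = 3 + 2*C/(1 + C))
y + 14*h(1) = 9 + 14*((3 + 5*1)/(1 + 1)) = 9 + 14*((3 + 5)/2) = 9 + 14*((1/2)*8) = 9 + 14*4 = 9 + 56 = 65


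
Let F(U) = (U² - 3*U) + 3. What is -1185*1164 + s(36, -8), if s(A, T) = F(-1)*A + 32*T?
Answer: -1379344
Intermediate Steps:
F(U) = 3 + U² - 3*U
s(A, T) = 7*A + 32*T (s(A, T) = (3 + (-1)² - 3*(-1))*A + 32*T = (3 + 1 + 3)*A + 32*T = 7*A + 32*T)
-1185*1164 + s(36, -8) = -1185*1164 + (7*36 + 32*(-8)) = -1379340 + (252 - 256) = -1379340 - 4 = -1379344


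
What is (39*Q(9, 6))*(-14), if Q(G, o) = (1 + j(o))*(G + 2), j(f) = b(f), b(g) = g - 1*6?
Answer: -6006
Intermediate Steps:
b(g) = -6 + g (b(g) = g - 6 = -6 + g)
j(f) = -6 + f
Q(G, o) = (-5 + o)*(2 + G) (Q(G, o) = (1 + (-6 + o))*(G + 2) = (-5 + o)*(2 + G))
(39*Q(9, 6))*(-14) = (39*(-10 + 9 + 2*6 + 9*(-6 + 6)))*(-14) = (39*(-10 + 9 + 12 + 9*0))*(-14) = (39*(-10 + 9 + 12 + 0))*(-14) = (39*11)*(-14) = 429*(-14) = -6006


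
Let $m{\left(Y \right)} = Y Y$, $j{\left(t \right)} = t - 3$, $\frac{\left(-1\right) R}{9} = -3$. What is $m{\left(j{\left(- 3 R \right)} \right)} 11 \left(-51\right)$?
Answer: $-3958416$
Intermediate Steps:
$R = 27$ ($R = \left(-9\right) \left(-3\right) = 27$)
$j{\left(t \right)} = -3 + t$ ($j{\left(t \right)} = t - 3 = -3 + t$)
$m{\left(Y \right)} = Y^{2}$
$m{\left(j{\left(- 3 R \right)} \right)} 11 \left(-51\right) = \left(-3 - 81\right)^{2} \cdot 11 \left(-51\right) = \left(-84\right)^{2} \cdot 11 \left(-51\right) = 7056 \cdot 11 \left(-51\right) = 77616 \left(-51\right) = -3958416$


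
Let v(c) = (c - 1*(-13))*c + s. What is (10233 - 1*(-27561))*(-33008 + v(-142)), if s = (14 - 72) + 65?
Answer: -554929302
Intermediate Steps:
s = 7 (s = -58 + 65 = 7)
v(c) = 7 + c*(13 + c) (v(c) = (c - 1*(-13))*c + 7 = (c + 13)*c + 7 = (13 + c)*c + 7 = c*(13 + c) + 7 = 7 + c*(13 + c))
(10233 - 1*(-27561))*(-33008 + v(-142)) = (10233 - 1*(-27561))*(-33008 + (7 + (-142)² + 13*(-142))) = (10233 + 27561)*(-33008 + (7 + 20164 - 1846)) = 37794*(-33008 + 18325) = 37794*(-14683) = -554929302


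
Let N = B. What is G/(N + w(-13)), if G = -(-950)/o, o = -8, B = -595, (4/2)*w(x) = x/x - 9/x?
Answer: 6175/30896 ≈ 0.19986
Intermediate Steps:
w(x) = ½ - 9/(2*x) (w(x) = (x/x - 9/x)/2 = (1 - 9/x)/2 = ½ - 9/(2*x))
N = -595
G = -475/4 (G = -(-950)/(-8) = -(-950)*(-1)/8 = -25*19/4 = -475/4 ≈ -118.75)
G/(N + w(-13)) = -475/4/(-595 + (½)*(-9 - 13)/(-13)) = -475/4/(-595 + (½)*(-1/13)*(-22)) = -475/4/(-595 + 11/13) = -475/4/(-7724/13) = -13/7724*(-475/4) = 6175/30896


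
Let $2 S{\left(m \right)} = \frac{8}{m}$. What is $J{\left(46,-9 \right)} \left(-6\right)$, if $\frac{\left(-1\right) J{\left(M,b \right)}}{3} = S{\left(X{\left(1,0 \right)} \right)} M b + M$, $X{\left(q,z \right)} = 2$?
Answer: $-14076$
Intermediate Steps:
$S{\left(m \right)} = \frac{4}{m}$ ($S{\left(m \right)} = \frac{8 \frac{1}{m}}{2} = \frac{4}{m}$)
$J{\left(M,b \right)} = - 3 M - 6 M b$ ($J{\left(M,b \right)} = - 3 \left(\frac{4}{2} M b + M\right) = - 3 \left(4 \cdot \frac{1}{2} M b + M\right) = - 3 \left(2 M b + M\right) = - 3 \left(M + 2 M b\right) = - 3 M - 6 M b$)
$J{\left(46,-9 \right)} \left(-6\right) = \left(-3\right) 46 \left(1 + 2 \left(-9\right)\right) \left(-6\right) = \left(-3\right) 46 \left(1 - 18\right) \left(-6\right) = \left(-3\right) 46 \left(-17\right) \left(-6\right) = 2346 \left(-6\right) = -14076$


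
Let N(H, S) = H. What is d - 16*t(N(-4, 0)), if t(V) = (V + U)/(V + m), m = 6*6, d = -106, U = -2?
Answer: -103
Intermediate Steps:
m = 36
t(V) = (-2 + V)/(36 + V) (t(V) = (V - 2)/(V + 36) = (-2 + V)/(36 + V))
d - 16*t(N(-4, 0)) = -106 - 16*(-2 - 4)/(36 - 4) = -106 - 16*(-6)/32 = -106 - (-6)/2 = -106 - 16*(-3/16) = -106 + 3 = -103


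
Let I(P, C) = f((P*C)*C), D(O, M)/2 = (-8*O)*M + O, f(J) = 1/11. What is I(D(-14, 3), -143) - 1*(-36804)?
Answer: 404845/11 ≈ 36804.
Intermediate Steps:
f(J) = 1/11
D(O, M) = 2*O - 16*M*O (D(O, M) = 2*((-8*O)*M + O) = 2*(-8*M*O + O) = 2*(O - 8*M*O) = 2*O - 16*M*O)
I(P, C) = 1/11
I(D(-14, 3), -143) - 1*(-36804) = 1/11 - 1*(-36804) = 1/11 + 36804 = 404845/11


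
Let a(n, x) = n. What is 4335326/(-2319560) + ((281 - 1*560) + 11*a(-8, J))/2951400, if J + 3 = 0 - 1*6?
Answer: -319903310873/171148734600 ≈ -1.8692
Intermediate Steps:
J = -9 (J = -3 + (0 - 1*6) = -3 + (0 - 6) = -3 - 6 = -9)
4335326/(-2319560) + ((281 - 1*560) + 11*a(-8, J))/2951400 = 4335326/(-2319560) + ((281 - 1*560) + 11*(-8))/2951400 = 4335326*(-1/2319560) + ((281 - 560) - 88)*(1/2951400) = -2167663/1159780 + (-279 - 88)*(1/2951400) = -2167663/1159780 - 367*1/2951400 = -2167663/1159780 - 367/2951400 = -319903310873/171148734600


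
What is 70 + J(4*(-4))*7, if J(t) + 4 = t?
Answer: -70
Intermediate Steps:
J(t) = -4 + t
70 + J(4*(-4))*7 = 70 + (-4 + 4*(-4))*7 = 70 + (-4 - 16)*7 = 70 - 20*7 = 70 - 140 = -70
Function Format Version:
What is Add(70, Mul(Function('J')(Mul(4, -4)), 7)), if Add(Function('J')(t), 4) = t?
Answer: -70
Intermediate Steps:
Function('J')(t) = Add(-4, t)
Add(70, Mul(Function('J')(Mul(4, -4)), 7)) = Add(70, Mul(Add(-4, Mul(4, -4)), 7)) = Add(70, Mul(Add(-4, -16), 7)) = Add(70, Mul(-20, 7)) = Add(70, -140) = -70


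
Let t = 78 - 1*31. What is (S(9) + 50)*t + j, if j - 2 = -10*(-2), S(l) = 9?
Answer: 2795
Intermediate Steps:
j = 22 (j = 2 - 10*(-2) = 2 + 20 = 22)
t = 47 (t = 78 - 31 = 47)
(S(9) + 50)*t + j = (9 + 50)*47 + 22 = 59*47 + 22 = 2773 + 22 = 2795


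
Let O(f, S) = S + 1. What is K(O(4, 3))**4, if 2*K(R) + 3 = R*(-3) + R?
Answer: 14641/16 ≈ 915.06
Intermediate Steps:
O(f, S) = 1 + S
K(R) = -3/2 - R (K(R) = -3/2 + (R*(-3) + R)/2 = -3/2 + (-3*R + R)/2 = -3/2 + (-2*R)/2 = -3/2 - R)
K(O(4, 3))**4 = (-3/2 - (1 + 3))**4 = (-3/2 - 1*4)**4 = (-3/2 - 4)**4 = (-11/2)**4 = 14641/16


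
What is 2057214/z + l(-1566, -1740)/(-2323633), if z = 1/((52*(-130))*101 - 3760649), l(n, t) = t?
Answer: -21240429639815095218/2323633 ≈ -9.1410e+12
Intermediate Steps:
z = -1/4443409 (z = 1/(-6760*101 - 3760649) = 1/(-682760 - 3760649) = 1/(-4443409) = -1/4443409 ≈ -2.2505e-7)
2057214/z + l(-1566, -1740)/(-2323633) = 2057214/(-1/4443409) - 1740/(-2323633) = 2057214*(-4443409) - 1740*(-1/2323633) = -9141043202526 + 1740/2323633 = -21240429639815095218/2323633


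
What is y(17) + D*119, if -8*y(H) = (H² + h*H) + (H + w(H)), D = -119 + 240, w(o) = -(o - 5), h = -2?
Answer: 28733/2 ≈ 14367.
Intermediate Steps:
w(o) = 5 - o (w(o) = -(-5 + o) = 5 - o)
D = 121
y(H) = -5/8 - H²/8 + H/4 (y(H) = -((H² - 2*H) + (H + (5 - H)))/8 = -((H² - 2*H) + 5)/8 = -(5 + H² - 2*H)/8 = -5/8 - H²/8 + H/4)
y(17) + D*119 = (-5/8 - ⅛*17² + (¼)*17) + 121*119 = (-5/8 - ⅛*289 + 17/4) + 14399 = (-5/8 - 289/8 + 17/4) + 14399 = -65/2 + 14399 = 28733/2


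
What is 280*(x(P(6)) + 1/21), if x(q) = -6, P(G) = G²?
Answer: -5000/3 ≈ -1666.7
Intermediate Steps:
280*(x(P(6)) + 1/21) = 280*(-6 + 1/21) = 280*(-125/21) = -5000/3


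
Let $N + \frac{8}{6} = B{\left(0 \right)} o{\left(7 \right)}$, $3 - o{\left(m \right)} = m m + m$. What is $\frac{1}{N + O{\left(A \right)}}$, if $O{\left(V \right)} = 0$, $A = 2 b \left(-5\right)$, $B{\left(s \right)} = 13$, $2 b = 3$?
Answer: $- \frac{3}{2071} \approx -0.0014486$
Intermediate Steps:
$b = \frac{3}{2}$ ($b = \frac{1}{2} \cdot 3 = \frac{3}{2} \approx 1.5$)
$o{\left(m \right)} = 3 - m - m^{2}$ ($o{\left(m \right)} = 3 - \left(m m + m\right) = 3 - \left(m^{2} + m\right) = 3 - \left(m + m^{2}\right) = 3 - m - m^{2}$)
$A = -15$ ($A = 2 \cdot \frac{3}{2} \left(-5\right) = 3 \left(-5\right) = -15$)
$N = - \frac{2071}{3}$ ($N = - \frac{4}{3} + 13 \left(3 - 7 - 7^{2}\right) = - \frac{4}{3} + 13 \left(3 - 7 - 49\right) = - \frac{4}{3} + 13 \left(-53\right) = - \frac{4}{3} - 689 = - \frac{2071}{3} \approx -690.33$)
$\frac{1}{N + O{\left(A \right)}} = \frac{1}{- \frac{2071}{3} + 0} = \frac{1}{- \frac{2071}{3}} = - \frac{3}{2071}$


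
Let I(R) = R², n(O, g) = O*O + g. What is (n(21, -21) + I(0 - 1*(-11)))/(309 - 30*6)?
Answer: 541/129 ≈ 4.1938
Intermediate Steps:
n(O, g) = g + O² (n(O, g) = O² + g = g + O²)
(n(21, -21) + I(0 - 1*(-11)))/(309 - 30*6) = ((-21 + 21²) + (0 - 1*(-11))²)/(309 - 30*6) = ((-21 + 441) + (0 + 11)²)/(309 - 180) = (420 + 11²)/129 = (420 + 121)*(1/129) = 541*(1/129) = 541/129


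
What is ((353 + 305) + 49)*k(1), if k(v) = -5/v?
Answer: -3535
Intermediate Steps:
((353 + 305) + 49)*k(1) = ((353 + 305) + 49)*(-5/1) = (658 + 49)*(-5*1) = 707*(-5) = -3535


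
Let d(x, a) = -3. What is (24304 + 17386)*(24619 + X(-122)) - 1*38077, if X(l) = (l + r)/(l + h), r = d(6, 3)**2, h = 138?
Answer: 8208268779/8 ≈ 1.0260e+9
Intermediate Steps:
r = 9 (r = (-3)**2 = 9)
X(l) = (9 + l)/(138 + l) (X(l) = (l + 9)/(l + 138) = (9 + l)/(138 + l))
(24304 + 17386)*(24619 + X(-122)) - 1*38077 = (24304 + 17386)*(24619 + (9 - 122)/(138 - 122)) - 1*38077 = 41690*(24619 - 113/16) - 38077 = 41690*(393791/16) - 38077 = 8208573395/8 - 38077 = 8208268779/8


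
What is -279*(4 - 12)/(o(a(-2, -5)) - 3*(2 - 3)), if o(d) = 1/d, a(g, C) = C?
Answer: 5580/7 ≈ 797.14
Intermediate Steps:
-279*(4 - 12)/(o(a(-2, -5)) - 3*(2 - 3)) = -279*(4 - 12)/(1/(-5) - 3*(2 - 3)) = -(-2232)/(-1/5 - 3*(-1)) = -(-2232)/(-1/5 + 3) = -(-2232)/14/5 = -(-2232)*5/14 = -279*(-20/7) = 5580/7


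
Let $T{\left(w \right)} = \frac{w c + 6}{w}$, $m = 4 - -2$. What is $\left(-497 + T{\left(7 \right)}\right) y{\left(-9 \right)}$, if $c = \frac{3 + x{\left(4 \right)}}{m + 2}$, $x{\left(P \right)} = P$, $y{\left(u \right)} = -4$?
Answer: $\frac{27735}{14} \approx 1981.1$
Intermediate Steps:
$m = 6$ ($m = 4 + 2 = 6$)
$c = \frac{7}{8}$ ($c = \frac{3 + 4}{6 + 2} = \frac{7}{8} \approx 0.875$)
$T{\left(w \right)} = \frac{6 + \frac{7 w}{8}}{w}$ ($T{\left(w \right)} = \frac{w \frac{7}{8} + 6}{w} = \frac{\frac{7 w}{8} + 6}{w} = \frac{6 + \frac{7 w}{8}}{w}$)
$\left(-497 + T{\left(7 \right)}\right) y{\left(-9 \right)} = \left(-497 + \left(\frac{7}{8} + \frac{6}{7}\right)\right) \left(-4\right) = \left(-497 + \frac{97}{56}\right) \left(-4\right) = \left(- \frac{27735}{56}\right) \left(-4\right) = \frac{27735}{14}$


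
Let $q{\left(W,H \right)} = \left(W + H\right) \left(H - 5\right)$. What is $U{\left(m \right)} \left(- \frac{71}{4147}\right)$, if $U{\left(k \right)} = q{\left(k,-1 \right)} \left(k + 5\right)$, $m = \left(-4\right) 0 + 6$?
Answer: $\frac{2130}{377} \approx 5.6499$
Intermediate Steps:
$m = 6$ ($m = 0 + 6 = 6$)
$q{\left(W,H \right)} = \left(-5 + H\right) \left(H + W\right)$ ($q{\left(W,H \right)} = \left(H + W\right) \left(-5 + H\right) = \left(-5 + H\right) \left(H + W\right)$)
$U{\left(k \right)} = \left(5 + k\right) \left(6 - 6 k\right)$ ($U{\left(k \right)} = \left(\left(-1\right)^{2} - -5 - 5 k - k\right) \left(k + 5\right) = \left(1 + 5 - 5 k - k\right) \left(5 + k\right) = \left(6 - 6 k\right) \left(5 + k\right) = \left(5 + k\right) \left(6 - 6 k\right)$)
$U{\left(m \right)} \left(- \frac{71}{4147}\right) = - 6 \left(-1 + 6\right) \left(5 + 6\right) \left(- \frac{71}{4147}\right) = \left(-6\right) 5 \cdot 11 \left(\left(-71\right) \frac{1}{4147}\right) = \left(-330\right) \left(- \frac{71}{4147}\right) = \frac{2130}{377}$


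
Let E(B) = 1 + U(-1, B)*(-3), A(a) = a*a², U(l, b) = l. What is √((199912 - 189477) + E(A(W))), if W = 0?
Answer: √10439 ≈ 102.17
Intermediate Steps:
A(a) = a³
E(B) = 4 (E(B) = 1 - 1*(-3) = 1 + 3 = 4)
√((199912 - 189477) + E(A(W))) = √((199912 - 189477) + 4) = √(10435 + 4) = √10439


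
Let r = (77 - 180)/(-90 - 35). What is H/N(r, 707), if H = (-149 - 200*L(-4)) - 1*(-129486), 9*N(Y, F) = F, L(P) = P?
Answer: 167319/101 ≈ 1656.6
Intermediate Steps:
r = 103/125 (r = -103/(-125) = -103*(-1/125) = 103/125 ≈ 0.82400)
N(Y, F) = F/9
H = 130137 (H = (-149 - 200*(-4)) - 1*(-129486) = (-149 + 800) + 129486 = 651 + 129486 = 130137)
H/N(r, 707) = 130137/(((⅑)*707)) = 130137/(707/9) = 130137*(9/707) = 167319/101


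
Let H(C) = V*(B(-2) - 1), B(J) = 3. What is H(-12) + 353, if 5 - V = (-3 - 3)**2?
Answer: 291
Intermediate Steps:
V = -31 (V = 5 - (-3 - 3)**2 = 5 - 1*(-6)**2 = 5 - 1*36 = 5 - 36 = -31)
H(C) = -62 (H(C) = -31*(3 - 1) = -31*2 = -62)
H(-12) + 353 = -62 + 353 = 291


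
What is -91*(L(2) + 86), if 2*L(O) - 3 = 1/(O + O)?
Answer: -63791/8 ≈ -7973.9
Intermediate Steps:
L(O) = 3/2 + 1/(4*O) (L(O) = 3/2 + 1/(2*(O + O)) = 3/2 + 1/(2*((2*O))) = 3/2 + (1/(2*O))/2 = 3/2 + 1/(4*O))
-91*(L(2) + 86) = -91*((1/4)*(1 + 6*2)/2 + 86) = -91*((1/4)*(1/2)*(1 + 12) + 86) = -91*((1/4)*(1/2)*13 + 86) = -91*(13/8 + 86) = -91*701/8 = -63791/8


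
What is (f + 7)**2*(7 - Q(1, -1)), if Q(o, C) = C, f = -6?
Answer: 8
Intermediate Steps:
(f + 7)**2*(7 - Q(1, -1)) = (-6 + 7)**2*(7 - 1*(-1)) = 1**2*(7 + 1) = 1*8 = 8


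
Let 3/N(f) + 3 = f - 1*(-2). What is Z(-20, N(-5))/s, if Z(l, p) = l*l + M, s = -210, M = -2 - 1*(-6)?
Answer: -202/105 ≈ -1.9238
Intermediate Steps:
N(f) = 3/(-1 + f) (N(f) = 3/(-3 + (f - 1*(-2))) = 3/(-3 + (f + 2)) = 3/(-3 + (2 + f)) = 3/(-1 + f))
M = 4 (M = -2 + 6 = 4)
Z(l, p) = 4 + l² (Z(l, p) = l*l + 4 = l² + 4 = 4 + l²)
Z(-20, N(-5))/s = (4 + (-20)²)/(-210) = (4 + 400)*(-1/210) = 404*(-1/210) = -202/105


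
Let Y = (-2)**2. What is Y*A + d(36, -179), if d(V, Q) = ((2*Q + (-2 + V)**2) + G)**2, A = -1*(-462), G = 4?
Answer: 645052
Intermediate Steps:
Y = 4
A = 462
d(V, Q) = (4 + (-2 + V)**2 + 2*Q)**2 (d(V, Q) = ((2*Q + (-2 + V)**2) + 4)**2 = (((-2 + V)**2 + 2*Q) + 4)**2 = (4 + (-2 + V)**2 + 2*Q)**2)
Y*A + d(36, -179) = 4*462 + (4 + (-2 + 36)**2 + 2*(-179))**2 = 1848 + (4 + 34**2 - 358)**2 = 1848 + (4 + 1156 - 358)**2 = 1848 + 802**2 = 1848 + 643204 = 645052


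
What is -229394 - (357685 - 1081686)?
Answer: 494607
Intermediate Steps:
-229394 - (357685 - 1081686) = -229394 - 1*(-724001) = -229394 + 724001 = 494607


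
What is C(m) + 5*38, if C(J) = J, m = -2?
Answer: 188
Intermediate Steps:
C(m) + 5*38 = -2 + 5*38 = -2 + 190 = 188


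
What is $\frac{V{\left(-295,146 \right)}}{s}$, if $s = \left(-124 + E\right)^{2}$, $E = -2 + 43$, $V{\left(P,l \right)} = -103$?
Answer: $- \frac{103}{6889} \approx -0.014951$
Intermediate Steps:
$E = 41$
$s = 6889$ ($s = \left(-124 + 41\right)^{2} = \left(-83\right)^{2} = 6889$)
$\frac{V{\left(-295,146 \right)}}{s} = - \frac{103}{6889}$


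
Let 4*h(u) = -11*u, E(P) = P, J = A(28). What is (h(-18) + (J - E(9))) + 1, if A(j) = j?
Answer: 139/2 ≈ 69.500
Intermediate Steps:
J = 28
h(u) = -11*u/4 (h(u) = (-11*u)/4 = -11*u/4)
(h(-18) + (J - E(9))) + 1 = (-11/4*(-18) + (28 - 1*9)) + 1 = (99/2 + (28 - 9)) + 1 = (99/2 + 19) + 1 = 137/2 + 1 = 139/2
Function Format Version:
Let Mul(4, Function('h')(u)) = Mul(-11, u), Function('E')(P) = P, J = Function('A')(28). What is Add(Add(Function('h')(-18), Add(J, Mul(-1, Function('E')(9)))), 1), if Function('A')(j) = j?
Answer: Rational(139, 2) ≈ 69.500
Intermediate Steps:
J = 28
Function('h')(u) = Mul(Rational(-11, 4), u) (Function('h')(u) = Mul(Rational(1, 4), Mul(-11, u)) = Mul(Rational(-11, 4), u))
Add(Add(Function('h')(-18), Add(J, Mul(-1, Function('E')(9)))), 1) = Add(Add(Mul(Rational(-11, 4), -18), Add(28, Mul(-1, 9))), 1) = Add(Add(Rational(99, 2), Add(28, -9)), 1) = Add(Add(Rational(99, 2), 19), 1) = Add(Rational(137, 2), 1) = Rational(139, 2)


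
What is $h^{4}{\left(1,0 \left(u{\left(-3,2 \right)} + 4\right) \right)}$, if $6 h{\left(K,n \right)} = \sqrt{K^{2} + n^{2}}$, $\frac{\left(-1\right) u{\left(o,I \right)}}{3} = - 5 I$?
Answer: $\frac{1}{1296} \approx 0.0007716$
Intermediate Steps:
$u{\left(o,I \right)} = 15 I$ ($u{\left(o,I \right)} = - 3 \left(- 5 I\right) = 15 I$)
$h{\left(K,n \right)} = \frac{\sqrt{K^{2} + n^{2}}}{6}$
$h^{4}{\left(1,0 \left(u{\left(-3,2 \right)} + 4\right) \right)} = \left(\frac{\sqrt{1^{2} + \left(0 \left(15 \cdot 2 + 4\right)\right)^{2}}}{6}\right)^{4} = \left(\frac{\sqrt{1 + \left(0 \left(30 + 4\right)\right)^{2}}}{6}\right)^{4} = \left(\frac{\sqrt{1 + \left(0 \cdot 34\right)^{2}}}{6}\right)^{4} = \left(\frac{\sqrt{1 + 0^{2}}}{6}\right)^{4} = \left(\frac{\sqrt{1 + 0}}{6}\right)^{4} = \left(\frac{\sqrt{1}}{6}\right)^{4} = \left(\frac{1}{6} \cdot 1\right)^{4} = \left(\frac{1}{6}\right)^{4} = \frac{1}{1296}$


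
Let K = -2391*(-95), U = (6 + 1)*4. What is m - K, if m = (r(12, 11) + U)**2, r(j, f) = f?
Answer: -225624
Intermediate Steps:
U = 28 (U = 7*4 = 28)
m = 1521 (m = (11 + 28)**2 = 39**2 = 1521)
K = 227145
m - K = 1521 - 1*227145 = 1521 - 227145 = -225624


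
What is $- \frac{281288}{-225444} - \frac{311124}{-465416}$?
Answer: $\frac{12566060929}{6557827794} \approx 1.9162$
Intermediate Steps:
$- \frac{281288}{-225444} - \frac{311124}{-465416} = \left(-281288\right) \left(- \frac{1}{225444}\right) - - \frac{77781}{116354} = \frac{70322}{56361} + \frac{77781}{116354} = \frac{12566060929}{6557827794}$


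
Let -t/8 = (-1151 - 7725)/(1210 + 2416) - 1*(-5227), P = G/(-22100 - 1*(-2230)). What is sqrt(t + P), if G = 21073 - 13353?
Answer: 2*I*sqrt(2767440940380949)/514633 ≈ 204.44*I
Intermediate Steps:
G = 7720
P = -772/1987 (P = 7720/(-22100 - 1*(-2230)) = 7720/(-22100 + 2230) = 7720/(-19870) = 7720*(-1/19870) = -772/1987 ≈ -0.38853)
t = -10825272/259 (t = -8*((-1151 - 7725)/(1210 + 2416) - 1*(-5227)) = -8*(-8876/3626 + 5227) = -8*(-8876*1/3626 + 5227) = -8*(-634/259 + 5227) = -8*1353159/259 = -10825272/259 ≈ -41796.)
sqrt(t + P) = sqrt(-10825272/259 - 772/1987) = sqrt(-21510015412/514633) = 2*I*sqrt(2767440940380949)/514633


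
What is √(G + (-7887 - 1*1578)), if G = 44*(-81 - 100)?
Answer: I*√17429 ≈ 132.02*I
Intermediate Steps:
G = -7964 (G = 44*(-181) = -7964)
√(G + (-7887 - 1*1578)) = √(-7964 + (-7887 - 1*1578)) = √(-7964 + (-7887 - 1578)) = √(-7964 - 9465) = √(-17429) = I*√17429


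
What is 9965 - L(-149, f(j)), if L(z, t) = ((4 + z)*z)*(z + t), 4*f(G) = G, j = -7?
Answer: 13067675/4 ≈ 3.2669e+6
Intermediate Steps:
f(G) = G/4
L(z, t) = z*(4 + z)*(t + z) (L(z, t) = (z*(4 + z))*(t + z) = z*(4 + z)*(t + z))
9965 - L(-149, f(j)) = 9965 - (-149)*((-149)² + 4*((¼)*(-7)) + 4*(-149) + ((¼)*(-7))*(-149)) = 9965 - (-149)*(22201 + 4*(-7/4) - 596 - 7/4*(-149)) = 9965 - (-149)*(22201 - 7 - 596 + 1043/4) = 9965 - (-149)*87435/4 = 9965 - 1*(-13027815/4) = 9965 + 13027815/4 = 13067675/4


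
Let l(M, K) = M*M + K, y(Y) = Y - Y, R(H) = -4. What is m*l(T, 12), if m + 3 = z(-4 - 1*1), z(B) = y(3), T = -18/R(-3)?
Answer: -387/4 ≈ -96.750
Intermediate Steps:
y(Y) = 0
T = 9/2 (T = -18/(-4) = -18*(-¼) = 9/2 ≈ 4.5000)
l(M, K) = K + M² (l(M, K) = M² + K = K + M²)
z(B) = 0
m = -3 (m = -3 + 0 = -3)
m*l(T, 12) = -3*(12 + (9/2)²) = -3*(12 + 81/4) = -3*129/4 = -387/4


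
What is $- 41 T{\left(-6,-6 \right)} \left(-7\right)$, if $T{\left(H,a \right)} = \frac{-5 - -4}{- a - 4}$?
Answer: $- \frac{287}{2} \approx -143.5$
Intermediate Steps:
$T{\left(H,a \right)} = - \frac{1}{-4 - a}$ ($T{\left(H,a \right)} = \frac{-5 + 4}{-4 - a} = - \frac{1}{-4 - a}$)
$- 41 T{\left(-6,-6 \right)} \left(-7\right) = - \frac{41}{4 - 6} \left(-7\right) = - \frac{41}{-2} \left(-7\right) = \left(-41\right) \left(- \frac{1}{2}\right) \left(-7\right) = \frac{41}{2} \left(-7\right) = - \frac{287}{2}$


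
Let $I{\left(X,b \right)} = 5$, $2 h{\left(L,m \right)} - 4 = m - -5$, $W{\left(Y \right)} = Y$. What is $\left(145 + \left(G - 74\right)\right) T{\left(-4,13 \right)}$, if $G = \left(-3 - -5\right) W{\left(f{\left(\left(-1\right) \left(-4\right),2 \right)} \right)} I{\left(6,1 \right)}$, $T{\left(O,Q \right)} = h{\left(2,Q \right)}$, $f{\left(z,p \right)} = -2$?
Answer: $561$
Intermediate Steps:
$h{\left(L,m \right)} = \frac{9}{2} + \frac{m}{2}$ ($h{\left(L,m \right)} = 2 + \frac{m - -5}{2} = 2 + \frac{m + 5}{2} = 2 + \frac{5 + m}{2} = 2 + \left(\frac{5}{2} + \frac{m}{2}\right) = \frac{9}{2} + \frac{m}{2}$)
$T{\left(O,Q \right)} = \frac{9}{2} + \frac{Q}{2}$
$G = -20$ ($G = \left(-3 - -5\right) \left(-2\right) 5 = \left(-3 + 5\right) \left(-2\right) 5 = 2 \left(-2\right) 5 = \left(-4\right) 5 = -20$)
$\left(145 + \left(G - 74\right)\right) T{\left(-4,13 \right)} = \left(145 - 94\right) \left(\frac{9}{2} + \frac{1}{2} \cdot 13\right) = \left(145 - 94\right) \left(\frac{9}{2} + \frac{13}{2}\right) = 51 \cdot 11 = 561$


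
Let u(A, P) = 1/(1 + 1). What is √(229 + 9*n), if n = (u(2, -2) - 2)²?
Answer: √997/2 ≈ 15.788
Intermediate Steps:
u(A, P) = ½ (u(A, P) = 1/2 = ½)
n = 9/4 (n = (½ - 2)² = (-3/2)² = 9/4 ≈ 2.2500)
√(229 + 9*n) = √(229 + 9*(9/4)) = √(229 + 81/4) = √(997/4) = √997/2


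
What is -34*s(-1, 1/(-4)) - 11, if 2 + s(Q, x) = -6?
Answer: 261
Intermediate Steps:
s(Q, x) = -8 (s(Q, x) = -2 - 6 = -8)
-34*s(-1, 1/(-4)) - 11 = -34*(-8) - 11 = 272 - 11 = 261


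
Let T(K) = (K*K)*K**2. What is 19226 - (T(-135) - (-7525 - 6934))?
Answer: -332145858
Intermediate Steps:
T(K) = K**4 (T(K) = K**2*K**2 = K**4)
19226 - (T(-135) - (-7525 - 6934)) = 19226 - ((-135)**4 - (-7525 - 6934)) = 19226 - (332150625 - 1*(-14459)) = 19226 - (332150625 + 14459) = 19226 - 1*332165084 = 19226 - 332165084 = -332145858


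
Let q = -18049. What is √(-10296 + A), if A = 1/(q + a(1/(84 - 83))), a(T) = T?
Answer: 127*I*√3248922/2256 ≈ 101.47*I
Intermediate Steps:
A = -1/18048 (A = 1/(-18049 + 1/(84 - 83)) = 1/(-18049 + 1/1) = 1/(-18049 + 1) = 1/(-18048) = -1/18048 ≈ -5.5408e-5)
√(-10296 + A) = √(-10296 - 1/18048) = √(-185822209/18048) = 127*I*√3248922/2256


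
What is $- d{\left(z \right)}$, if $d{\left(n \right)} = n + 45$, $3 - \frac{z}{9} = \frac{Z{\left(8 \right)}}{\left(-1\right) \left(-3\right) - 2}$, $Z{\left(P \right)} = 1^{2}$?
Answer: $-63$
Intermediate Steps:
$Z{\left(P \right)} = 1$
$z = 18$ ($z = 27 - 9 \cdot 1 \frac{1}{\left(-1\right) \left(-3\right) - 2} = 27 - 9 \cdot 1 \frac{1}{3 - 2} = 27 - 9 \cdot 1 \cdot 1^{-1} = 27 - 9 \cdot 1 \cdot 1 = 27 - 9 = 18$)
$d{\left(n \right)} = 45 + n$
$- d{\left(z \right)} = - (45 + 18) = \left(-1\right) 63 = -63$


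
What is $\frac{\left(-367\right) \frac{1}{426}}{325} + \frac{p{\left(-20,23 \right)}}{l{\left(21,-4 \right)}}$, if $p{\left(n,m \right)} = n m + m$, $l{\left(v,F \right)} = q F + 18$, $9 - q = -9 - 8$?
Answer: $\frac{15117772}{2976675} \approx 5.0787$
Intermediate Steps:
$q = 26$ ($q = 9 - \left(-9 - 8\right) = 9 - -17 = 9 + 17 = 26$)
$l{\left(v,F \right)} = 18 + 26 F$ ($l{\left(v,F \right)} = 26 F + 18 = 18 + 26 F$)
$p{\left(n,m \right)} = m + m n$ ($p{\left(n,m \right)} = m n + m = m + m n$)
$\frac{\left(-367\right) \frac{1}{426}}{325} + \frac{p{\left(-20,23 \right)}}{l{\left(21,-4 \right)}} = \frac{\left(-367\right) \frac{1}{426}}{325} + \frac{23 \left(1 - 20\right)}{18 + 26 \left(-4\right)} = \left(-367\right) \frac{1}{426} \cdot \frac{1}{325} + \frac{23 \left(-19\right)}{18 - 104} = \left(- \frac{367}{426}\right) \frac{1}{325} - \frac{437}{-86} = - \frac{367}{138450} - - \frac{437}{86} = - \frac{367}{138450} + \frac{437}{86} = \frac{15117772}{2976675}$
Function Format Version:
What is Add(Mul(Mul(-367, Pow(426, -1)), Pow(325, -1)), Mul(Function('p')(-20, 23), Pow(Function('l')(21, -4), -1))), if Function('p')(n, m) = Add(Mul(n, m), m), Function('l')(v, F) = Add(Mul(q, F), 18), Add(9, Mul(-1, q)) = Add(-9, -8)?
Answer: Rational(15117772, 2976675) ≈ 5.0787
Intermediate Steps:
q = 26 (q = Add(9, Mul(-1, Add(-9, -8))) = Add(9, Mul(-1, -17)) = Add(9, 17) = 26)
Function('l')(v, F) = Add(18, Mul(26, F)) (Function('l')(v, F) = Add(Mul(26, F), 18) = Add(18, Mul(26, F)))
Function('p')(n, m) = Add(m, Mul(m, n)) (Function('p')(n, m) = Add(Mul(m, n), m) = Add(m, Mul(m, n)))
Add(Mul(Mul(-367, Pow(426, -1)), Pow(325, -1)), Mul(Function('p')(-20, 23), Pow(Function('l')(21, -4), -1))) = Add(Mul(Mul(-367, Pow(426, -1)), Pow(325, -1)), Mul(Mul(23, Add(1, -20)), Pow(Add(18, Mul(26, -4)), -1))) = Add(Mul(Mul(-367, Rational(1, 426)), Rational(1, 325)), Mul(Mul(23, -19), Pow(Add(18, -104), -1))) = Add(Mul(Rational(-367, 426), Rational(1, 325)), Mul(-437, Pow(-86, -1))) = Add(Rational(-367, 138450), Mul(-437, Rational(-1, 86))) = Add(Rational(-367, 138450), Rational(437, 86)) = Rational(15117772, 2976675)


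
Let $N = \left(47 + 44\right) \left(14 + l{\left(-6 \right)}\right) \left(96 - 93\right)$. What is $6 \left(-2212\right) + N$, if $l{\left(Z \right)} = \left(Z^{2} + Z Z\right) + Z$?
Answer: $8568$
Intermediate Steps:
$l{\left(Z \right)} = Z + 2 Z^{2}$ ($l{\left(Z \right)} = \left(Z^{2} + Z^{2}\right) + Z = 2 Z^{2} + Z = Z + 2 Z^{2}$)
$N = 21840$ ($N = \left(47 + 44\right) \left(14 - 6 \left(1 + 2 \left(-6\right)\right)\right) \left(96 - 93\right) = 91 \left(14 - 6 \left(1 - 12\right)\right) 3 = 91 \left(14 - -66\right) 3 = 91 \left(14 + 66\right) 3 = 91 \cdot 80 \cdot 3 = 7280 \cdot 3 = 21840$)
$6 \left(-2212\right) + N = 6 \left(-2212\right) + 21840 = -13272 + 21840 = 8568$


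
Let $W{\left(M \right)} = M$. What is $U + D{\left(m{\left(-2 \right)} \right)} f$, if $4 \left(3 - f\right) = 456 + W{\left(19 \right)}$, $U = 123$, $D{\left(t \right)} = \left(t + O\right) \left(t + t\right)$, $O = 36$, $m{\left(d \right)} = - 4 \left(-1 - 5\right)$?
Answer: $-333237$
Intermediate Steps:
$m{\left(d \right)} = 24$ ($m{\left(d \right)} = \left(-4\right) \left(-6\right) = 24$)
$D{\left(t \right)} = 2 t \left(36 + t\right)$ ($D{\left(t \right)} = \left(t + 36\right) \left(t + t\right) = \left(36 + t\right) 2 t = 2 t \left(36 + t\right)$)
$f = - \frac{463}{4}$ ($f = 3 - \frac{456 + 19}{4} = 3 - \frac{475}{4} = - \frac{463}{4} \approx -115.75$)
$U + D{\left(m{\left(-2 \right)} \right)} f = 123 + 2 \cdot 24 \left(36 + 24\right) \left(- \frac{463}{4}\right) = 123 + 2 \cdot 24 \cdot 60 \left(- \frac{463}{4}\right) = 123 + 2880 \left(- \frac{463}{4}\right) = 123 - 333360 = -333237$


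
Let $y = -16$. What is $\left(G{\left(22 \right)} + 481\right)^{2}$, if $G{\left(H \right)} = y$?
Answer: $216225$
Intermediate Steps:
$G{\left(H \right)} = -16$
$\left(G{\left(22 \right)} + 481\right)^{2} = \left(-16 + 481\right)^{2} = 465^{2} = 216225$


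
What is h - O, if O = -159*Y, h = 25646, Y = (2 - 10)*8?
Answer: 15470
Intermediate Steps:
Y = -64 (Y = -8*8 = -64)
O = 10176 (O = -159*(-64) = 10176)
h - O = 25646 - 1*10176 = 25646 - 10176 = 15470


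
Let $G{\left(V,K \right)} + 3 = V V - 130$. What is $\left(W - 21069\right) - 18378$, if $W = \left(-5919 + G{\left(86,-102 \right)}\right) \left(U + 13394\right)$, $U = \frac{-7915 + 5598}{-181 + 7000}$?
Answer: $\frac{40826790281}{2273} \approx 1.7962 \cdot 10^{7}$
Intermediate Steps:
$G{\left(V,K \right)} = -133 + V^{2}$ ($G{\left(V,K \right)} = -3 + \left(V V - 130\right) = -3 + \left(V^{2} - 130\right) = -3 + \left(-130 + V^{2}\right) = -133 + V^{2}$)
$U = - \frac{2317}{6819} \approx -0.33979$
$W = \frac{40916453312}{2273}$ ($W = \left(-5919 - \left(133 - 86^{2}\right)\right) \left(- \frac{2317}{6819} + 13394\right) = \left(-5919 + \left(-133 + 7396\right)\right) \frac{91331369}{6819} = \left(-5919 + 7263\right) \frac{91331369}{6819} = 1344 \cdot \frac{91331369}{6819} = \frac{40916453312}{2273} \approx 1.8001 \cdot 10^{7}$)
$\left(W - 21069\right) - 18378 = \left(\frac{40916453312}{2273} - 21069\right) - 18378 = \frac{40868563475}{2273} - 18378 = \frac{40826790281}{2273}$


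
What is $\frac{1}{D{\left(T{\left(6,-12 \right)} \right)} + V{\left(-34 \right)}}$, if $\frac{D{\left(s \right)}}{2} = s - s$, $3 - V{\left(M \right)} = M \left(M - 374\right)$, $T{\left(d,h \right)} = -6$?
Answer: $- \frac{1}{13869} \approx -7.2103 \cdot 10^{-5}$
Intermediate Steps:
$V{\left(M \right)} = 3 - M \left(-374 + M\right)$ ($V{\left(M \right)} = 3 - M \left(M - 374\right) = 3 - M \left(-374 + M\right)$)
$D{\left(s \right)} = 0$ ($D{\left(s \right)} = 2 \left(s - s\right) = 2 \cdot 0 = 0$)
$\frac{1}{D{\left(T{\left(6,-12 \right)} \right)} + V{\left(-34 \right)}} = \frac{1}{0 + \left(3 - \left(-34\right)^{2} + 374 \left(-34\right)\right)} = \frac{1}{0 - 13869} = \frac{1}{-13869} = - \frac{1}{13869}$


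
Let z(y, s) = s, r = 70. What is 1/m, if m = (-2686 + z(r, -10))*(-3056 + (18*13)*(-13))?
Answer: 1/16440208 ≈ 6.0826e-8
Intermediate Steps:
m = 16440208 (m = (-2686 - 10)*(-3056 + (18*13)*(-13)) = -2696*(-3056 + 234*(-13)) = -2696*(-3056 - 3042) = -2696*(-6098) = 16440208)
1/m = 1/16440208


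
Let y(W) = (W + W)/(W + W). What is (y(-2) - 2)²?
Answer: 1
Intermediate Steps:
y(W) = 1 (y(W) = (2*W)/((2*W)) = (2*W)*(1/(2*W)) = 1)
(y(-2) - 2)² = (1 - 2)² = (-1)² = 1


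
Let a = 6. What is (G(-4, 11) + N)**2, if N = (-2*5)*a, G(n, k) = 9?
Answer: 2601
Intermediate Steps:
N = -60 (N = -2*5*6 = -10*6 = -60)
(G(-4, 11) + N)**2 = (9 - 60)**2 = (-51)**2 = 2601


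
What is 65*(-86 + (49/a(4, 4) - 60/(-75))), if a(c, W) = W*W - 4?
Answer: -63271/12 ≈ -5272.6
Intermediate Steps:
a(c, W) = -4 + W² (a(c, W) = W² - 4 = -4 + W²)
65*(-86 + (49/a(4, 4) - 60/(-75))) = 65*(-86 + (49/(-4 + 4²) - 60/(-75))) = 65*(-86 + (49/(-4 + 16) - 60*(-1/75))) = 65*(-86 + (49/12 + ⅘)) = 65*(-86 + 293/60) = 65*(-4867/60) = -63271/12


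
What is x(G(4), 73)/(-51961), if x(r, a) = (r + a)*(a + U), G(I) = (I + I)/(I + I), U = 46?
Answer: -1258/7423 ≈ -0.16947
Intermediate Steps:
G(I) = 1 (G(I) = (2*I)/((2*I)) = (2*I)*(1/(2*I)) = 1)
x(r, a) = (46 + a)*(a + r) (x(r, a) = (r + a)*(a + 46) = (a + r)*(46 + a) = (46 + a)*(a + r))
x(G(4), 73)/(-51961) = (73**2 + 46*73 + 46*1 + 73*1)/(-51961) = (5329 + 3358 + 46 + 73)*(-1/51961) = 8806*(-1/51961) = -1258/7423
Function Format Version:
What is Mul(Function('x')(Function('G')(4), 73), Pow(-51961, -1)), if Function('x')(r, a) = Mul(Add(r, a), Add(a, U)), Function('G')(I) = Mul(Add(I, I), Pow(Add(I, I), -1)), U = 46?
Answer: Rational(-1258, 7423) ≈ -0.16947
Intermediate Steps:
Function('G')(I) = 1 (Function('G')(I) = Mul(Mul(2, I), Pow(Mul(2, I), -1)) = Mul(Mul(2, I), Mul(Rational(1, 2), Pow(I, -1))) = 1)
Function('x')(r, a) = Mul(Add(46, a), Add(a, r)) (Function('x')(r, a) = Mul(Add(r, a), Add(a, 46)) = Mul(Add(a, r), Add(46, a)) = Mul(Add(46, a), Add(a, r)))
Mul(Function('x')(Function('G')(4), 73), Pow(-51961, -1)) = Mul(Add(Pow(73, 2), Mul(46, 73), Mul(46, 1), Mul(73, 1)), Pow(-51961, -1)) = Mul(Add(5329, 3358, 46, 73), Rational(-1, 51961)) = Mul(8806, Rational(-1, 51961)) = Rational(-1258, 7423)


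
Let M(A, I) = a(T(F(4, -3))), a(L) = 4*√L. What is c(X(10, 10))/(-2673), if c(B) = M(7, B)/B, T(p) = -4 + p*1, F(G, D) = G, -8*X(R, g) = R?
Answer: 0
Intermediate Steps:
X(R, g) = -R/8
T(p) = -4 + p
M(A, I) = 0 (M(A, I) = 4*√(-4 + 4) = 4*√0 = 4*0 = 0)
c(B) = 0 (c(B) = 0/B = 0)
c(X(10, 10))/(-2673) = 0/(-2673) = 0*(-1/2673) = 0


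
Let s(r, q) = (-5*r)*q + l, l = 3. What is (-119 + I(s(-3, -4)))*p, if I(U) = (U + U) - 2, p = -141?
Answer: 33135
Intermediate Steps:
s(r, q) = 3 - 5*q*r (s(r, q) = (-5*r)*q + 3 = -5*q*r + 3 = 3 - 5*q*r)
I(U) = -2 + 2*U (I(U) = 2*U - 2 = -2 + 2*U)
(-119 + I(s(-3, -4)))*p = (-119 + (-2 + 2*(3 - 5*(-4)*(-3))))*(-141) = (-119 + (-2 + 2*(3 - 60)))*(-141) = (-119 + (-2 + 2*(-57)))*(-141) = (-119 + (-2 - 114))*(-141) = (-119 - 116)*(-141) = -235*(-141) = 33135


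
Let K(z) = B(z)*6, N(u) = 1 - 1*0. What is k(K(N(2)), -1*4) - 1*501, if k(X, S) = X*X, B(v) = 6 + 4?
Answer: 3099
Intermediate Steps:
B(v) = 10
N(u) = 1 (N(u) = 1 + 0 = 1)
K(z) = 60 (K(z) = 10*6 = 60)
k(X, S) = X**2
k(K(N(2)), -1*4) - 1*501 = 60**2 - 1*501 = 3600 - 501 = 3099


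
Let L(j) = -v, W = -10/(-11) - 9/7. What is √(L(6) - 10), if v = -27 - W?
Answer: 16*√385/77 ≈ 4.0772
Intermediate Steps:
W = -29/77 (W = -10*(-1/11) - 9*⅐ = 10/11 - 9/7 = -29/77 ≈ -0.37662)
v = -2050/77 (v = -27 - 1*(-29/77) = -27 + 29/77 = -2050/77 ≈ -26.623)
L(j) = 2050/77 (L(j) = -1*(-2050/77) = 2050/77)
√(L(6) - 10) = √(2050/77 - 10) = √(1280/77) = 16*√385/77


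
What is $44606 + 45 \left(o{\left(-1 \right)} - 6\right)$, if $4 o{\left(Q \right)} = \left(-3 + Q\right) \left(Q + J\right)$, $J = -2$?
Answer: $44471$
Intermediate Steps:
$o{\left(Q \right)} = \frac{\left(-3 + Q\right) \left(-2 + Q\right)}{4}$ ($o{\left(Q \right)} = \frac{\left(-3 + Q\right) \left(Q - 2\right)}{4} = \frac{\left(-3 + Q\right) \left(-2 + Q\right)}{4}$)
$44606 + 45 \left(o{\left(-1 \right)} - 6\right) = 44606 + 45 \left(\left(\frac{3}{2} - - \frac{5}{4} + \frac{\left(-1\right)^{2}}{4}\right) - 6\right) = 44606 + 45 \left(\left(\frac{3}{2} + \frac{5}{4} + \frac{1}{4} \cdot 1\right) - 6\right) = 44606 + 45 \left(\left(\frac{3}{2} + \frac{5}{4} + \frac{1}{4}\right) - 6\right) = 44606 + 45 \left(3 - 6\right) = 44606 + 45 \left(-3\right) = 44606 - 135 = 44471$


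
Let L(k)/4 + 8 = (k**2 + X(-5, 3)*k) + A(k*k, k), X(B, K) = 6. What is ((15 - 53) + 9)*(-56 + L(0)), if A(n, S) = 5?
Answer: 1972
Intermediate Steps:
L(k) = -12 + 4*k**2 + 24*k (L(k) = -32 + 4*((k**2 + 6*k) + 5) = -32 + 4*(5 + k**2 + 6*k) = -32 + (20 + 4*k**2 + 24*k) = -12 + 4*k**2 + 24*k)
((15 - 53) + 9)*(-56 + L(0)) = ((15 - 53) + 9)*(-56 + (-12 + 4*0**2 + 24*0)) = (-38 + 9)*(-56 + (-12 + 4*0 + 0)) = -29*(-56 + (-12 + 0 + 0)) = -29*(-56 - 12) = -29*(-68) = 1972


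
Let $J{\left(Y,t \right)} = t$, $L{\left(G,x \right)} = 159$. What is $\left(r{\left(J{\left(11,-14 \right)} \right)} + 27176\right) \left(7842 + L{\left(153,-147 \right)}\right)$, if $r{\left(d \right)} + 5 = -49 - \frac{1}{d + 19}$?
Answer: $\frac{1085007609}{5} \approx 2.17 \cdot 10^{8}$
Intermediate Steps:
$r{\left(d \right)} = -54 - \frac{1}{19 + d}$ ($r{\left(d \right)} = -5 - \left(49 + \frac{1}{d + 19}\right) = -5 - \left(49 + \frac{1}{19 + d}\right) = -54 - \frac{1}{19 + d}$)
$\left(r{\left(J{\left(11,-14 \right)} \right)} + 27176\right) \left(7842 + L{\left(153,-147 \right)}\right) = \left(\frac{-1027 - -756}{19 - 14} + 27176\right) \left(7842 + 159\right) = \left(\frac{-1027 + 756}{5} + 27176\right) 8001 = \left(\frac{1}{5} \left(-271\right) + 27176\right) 8001 = \left(- \frac{271}{5} + 27176\right) 8001 = \frac{135609}{5} \cdot 8001 = \frac{1085007609}{5}$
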